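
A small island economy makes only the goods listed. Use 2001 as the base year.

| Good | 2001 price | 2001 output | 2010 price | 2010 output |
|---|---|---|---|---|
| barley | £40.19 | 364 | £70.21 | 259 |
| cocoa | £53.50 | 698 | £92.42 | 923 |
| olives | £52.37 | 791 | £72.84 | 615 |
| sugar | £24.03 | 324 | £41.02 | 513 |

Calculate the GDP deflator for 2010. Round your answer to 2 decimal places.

Nominal GDP 2010 = 70.21·259 + 92.42·923 + 72.84·615 + 41.02·513 = 169327.91.
Real GDP 2010 (at 2001 prices) = 40.19·259 + 53.50·923 + 52.37·615 + 24.03·513 = 104324.65.
Deflator = Nominal/Real × 100 = 169327.91/104324.65 × 100 = 162.309.

162.31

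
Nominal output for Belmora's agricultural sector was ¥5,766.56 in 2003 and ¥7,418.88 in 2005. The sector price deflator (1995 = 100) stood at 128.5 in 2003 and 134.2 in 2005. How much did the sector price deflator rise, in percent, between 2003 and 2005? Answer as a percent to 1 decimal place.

Price-level change = 134.2 / 128.5 − 1 = 0.0444.

4.4%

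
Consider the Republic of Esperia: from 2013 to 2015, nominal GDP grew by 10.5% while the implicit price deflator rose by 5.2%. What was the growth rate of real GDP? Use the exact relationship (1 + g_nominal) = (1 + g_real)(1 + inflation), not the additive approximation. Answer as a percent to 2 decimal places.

(1 + g_nom) = (1 + g_real)(1 + π), so g_real = 1.1050 / 1.0520 − 1 = 0.05038.

5.04%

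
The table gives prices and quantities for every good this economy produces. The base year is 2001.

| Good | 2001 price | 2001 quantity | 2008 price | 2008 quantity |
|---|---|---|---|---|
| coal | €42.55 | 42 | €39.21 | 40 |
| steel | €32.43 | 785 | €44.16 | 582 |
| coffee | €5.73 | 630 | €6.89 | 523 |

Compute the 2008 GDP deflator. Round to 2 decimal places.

Nominal GDP 2008 = 39.21·40 + 44.16·582 + 6.89·523 = 30872.99.
Real GDP 2008 (at 2001 prices) = 42.55·40 + 32.43·582 + 5.73·523 = 23573.05.
Deflator = Nominal/Real × 100 = 30872.99/23573.05 × 100 = 130.967.

130.97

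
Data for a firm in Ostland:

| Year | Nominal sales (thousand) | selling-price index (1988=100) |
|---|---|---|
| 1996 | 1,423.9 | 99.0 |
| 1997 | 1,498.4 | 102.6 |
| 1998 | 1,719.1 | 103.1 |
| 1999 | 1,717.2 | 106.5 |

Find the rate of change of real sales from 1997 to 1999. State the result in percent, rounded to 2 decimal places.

Real sales 1997 = 1498.4/1.026 = 1460.43.
Real sales 1999 = 1717.2/1.065 = 1612.39.
Change = 1612.39/1460.43 − 1 = 0.1041.

10.41%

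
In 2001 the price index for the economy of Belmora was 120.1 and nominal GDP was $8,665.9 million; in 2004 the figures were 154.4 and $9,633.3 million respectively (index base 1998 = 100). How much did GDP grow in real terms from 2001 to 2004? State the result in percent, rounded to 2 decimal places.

-13.53%

Real GDP 2001 = 8665.9 / 1.201 = 7215.57.
Real GDP 2004 = 9633.3 / 1.544 = 6239.18.
Real growth = 6239.18 / 7215.57 − 1 = -0.1353.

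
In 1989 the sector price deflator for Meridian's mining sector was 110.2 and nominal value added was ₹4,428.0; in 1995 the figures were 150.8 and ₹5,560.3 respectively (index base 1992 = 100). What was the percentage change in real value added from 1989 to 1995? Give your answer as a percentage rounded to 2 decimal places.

-8.24%

Deflate each year: 1989 → 4428.0/1.102 = 4018.15; 1995 → 5560.3/1.508 = 3687.20.
So real value added changed by 3687.20/4018.15 − 1 = -0.0824, i.e. -8.24%.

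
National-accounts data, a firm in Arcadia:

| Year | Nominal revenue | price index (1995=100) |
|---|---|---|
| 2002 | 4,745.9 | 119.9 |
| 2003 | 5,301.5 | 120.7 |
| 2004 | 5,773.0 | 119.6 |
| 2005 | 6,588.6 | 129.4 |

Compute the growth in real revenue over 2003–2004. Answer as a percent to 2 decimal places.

9.90%

Real revenue 2003 = 5301.5/1.207 = 4392.29.
Real revenue 2004 = 5773.0/1.196 = 4826.92.
Change = 4826.92/4392.29 − 1 = 0.0990.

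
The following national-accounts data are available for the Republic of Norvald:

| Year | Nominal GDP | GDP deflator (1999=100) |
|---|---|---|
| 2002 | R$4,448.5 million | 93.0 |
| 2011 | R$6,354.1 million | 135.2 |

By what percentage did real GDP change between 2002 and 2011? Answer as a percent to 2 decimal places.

Real GDP 2002 = 4448.5 / 0.930 = 4783.33.
Real GDP 2011 = 6354.1 / 1.352 = 4699.78.
Real growth = 4699.78 / 4783.33 − 1 = -0.0175.

-1.75%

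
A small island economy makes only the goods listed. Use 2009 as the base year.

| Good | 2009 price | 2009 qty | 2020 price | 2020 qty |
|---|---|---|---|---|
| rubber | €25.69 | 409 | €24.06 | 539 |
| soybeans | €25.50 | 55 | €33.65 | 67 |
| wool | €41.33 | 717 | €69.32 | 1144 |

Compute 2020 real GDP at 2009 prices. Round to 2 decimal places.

€62836.93

Real GDP 2020 = Σ (p_2009 × q_2020) = 25.69·539 + 25.50·67 + 41.33·1144 = 62836.93.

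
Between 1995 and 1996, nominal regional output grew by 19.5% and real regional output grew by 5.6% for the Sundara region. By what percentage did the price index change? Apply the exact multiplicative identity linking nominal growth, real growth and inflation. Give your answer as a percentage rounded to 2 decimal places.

(1 + g_nom) = (1 + g_real)(1 + π), so π = 1.1950 / 1.0560 − 1 = 0.13163.

13.16%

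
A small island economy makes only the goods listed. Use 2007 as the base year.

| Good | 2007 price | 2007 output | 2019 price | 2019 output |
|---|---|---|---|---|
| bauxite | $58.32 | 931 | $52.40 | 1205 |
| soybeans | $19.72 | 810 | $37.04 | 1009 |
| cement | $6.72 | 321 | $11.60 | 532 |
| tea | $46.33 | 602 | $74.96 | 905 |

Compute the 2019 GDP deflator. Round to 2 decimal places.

128.63

Nominal GDP 2019 = 52.40·1205 + 37.04·1009 + 11.60·532 + 74.96·905 = 174525.36.
Real GDP 2019 (at 2007 prices) = 58.32·1205 + 19.72·1009 + 6.72·532 + 46.33·905 = 135676.77.
Deflator = Nominal/Real × 100 = 174525.36/135676.77 × 100 = 128.633.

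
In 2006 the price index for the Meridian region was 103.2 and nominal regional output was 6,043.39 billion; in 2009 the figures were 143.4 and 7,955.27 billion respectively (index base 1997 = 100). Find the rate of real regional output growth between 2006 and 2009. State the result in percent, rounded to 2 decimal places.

-5.27%

Real regional output 2006 = 6043.39 / 1.032 = 5856.00.
Real regional output 2009 = 7955.27 / 1.434 = 5547.61.
Real growth = 5547.61 / 5856.00 − 1 = -0.0527.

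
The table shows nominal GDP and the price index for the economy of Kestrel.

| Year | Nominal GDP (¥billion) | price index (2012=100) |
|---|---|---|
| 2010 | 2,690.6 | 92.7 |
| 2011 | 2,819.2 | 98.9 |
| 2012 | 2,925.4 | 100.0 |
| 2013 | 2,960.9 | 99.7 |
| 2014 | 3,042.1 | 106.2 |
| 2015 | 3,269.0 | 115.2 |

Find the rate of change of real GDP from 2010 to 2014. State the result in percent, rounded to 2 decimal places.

Real GDP 2010 = 2690.6/0.927 = 2902.48.
Real GDP 2014 = 3042.1/1.062 = 2864.50.
Change = 2864.50/2902.48 − 1 = -0.0131.

-1.31%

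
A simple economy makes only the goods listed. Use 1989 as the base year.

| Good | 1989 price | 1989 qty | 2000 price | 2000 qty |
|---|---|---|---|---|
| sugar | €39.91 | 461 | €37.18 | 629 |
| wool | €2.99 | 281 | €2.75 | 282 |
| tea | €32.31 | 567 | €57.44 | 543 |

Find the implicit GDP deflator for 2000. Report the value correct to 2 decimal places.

127.27

Nominal GDP 2000 = 37.18·629 + 2.75·282 + 57.44·543 = 55351.64.
Real GDP 2000 (at 1989 prices) = 39.91·629 + 2.99·282 + 32.31·543 = 43490.90.
Deflator = Nominal/Real × 100 = 55351.64/43490.90 × 100 = 127.272.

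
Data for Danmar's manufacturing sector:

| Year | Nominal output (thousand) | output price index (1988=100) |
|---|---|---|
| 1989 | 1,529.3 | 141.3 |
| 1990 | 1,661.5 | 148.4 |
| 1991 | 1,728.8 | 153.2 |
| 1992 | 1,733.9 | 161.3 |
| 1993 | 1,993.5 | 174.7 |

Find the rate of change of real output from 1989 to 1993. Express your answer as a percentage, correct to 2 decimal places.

5.43%

Real output 1989 = 1529.3/1.413 = 1082.31.
Real output 1993 = 1993.5/1.747 = 1141.10.
Change = 1141.10/1082.31 − 1 = 0.0543.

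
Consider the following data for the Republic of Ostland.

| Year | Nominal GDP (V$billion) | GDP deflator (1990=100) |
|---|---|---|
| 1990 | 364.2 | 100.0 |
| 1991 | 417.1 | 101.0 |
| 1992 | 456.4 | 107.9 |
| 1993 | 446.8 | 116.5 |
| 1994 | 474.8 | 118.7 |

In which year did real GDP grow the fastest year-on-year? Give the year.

1991

1991: real = 417.1/1.010 = 412.97; growth vs 1990 (364.20) = 13.39%.
1992: real = 456.4/1.079 = 422.98; growth vs 1991 (412.97) = 2.42%.
1993: real = 446.8/1.165 = 383.52; growth vs 1992 (422.98) = -9.33%.
1994: real = 474.8/1.187 = 400.00; growth vs 1993 (383.52) = 4.30%.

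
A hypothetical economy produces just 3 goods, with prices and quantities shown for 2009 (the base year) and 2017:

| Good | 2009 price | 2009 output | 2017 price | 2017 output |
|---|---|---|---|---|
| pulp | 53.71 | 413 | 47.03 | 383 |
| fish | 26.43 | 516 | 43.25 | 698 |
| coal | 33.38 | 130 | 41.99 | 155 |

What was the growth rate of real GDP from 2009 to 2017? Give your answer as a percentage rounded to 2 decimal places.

10.04%

Real GDP 2009 = Nominal GDP 2009 = 53.71·413 + 26.43·516 + 33.38·130 = 40159.51.
Real GDP 2017 (at 2009 prices) = 53.71·383 + 26.43·698 + 33.38·155 = 44192.97.
Real growth = 44192.97/40159.51 − 1 = 0.1004.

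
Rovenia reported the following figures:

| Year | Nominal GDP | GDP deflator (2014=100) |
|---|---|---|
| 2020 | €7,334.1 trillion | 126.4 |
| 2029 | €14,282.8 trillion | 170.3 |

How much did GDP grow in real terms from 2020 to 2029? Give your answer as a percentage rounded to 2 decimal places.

Real GDP 2020 = 7334.1 / 1.264 = 5802.29.
Real GDP 2029 = 14282.8 / 1.703 = 8386.85.
Real growth = 8386.85 / 5802.29 − 1 = 0.4454.

44.54%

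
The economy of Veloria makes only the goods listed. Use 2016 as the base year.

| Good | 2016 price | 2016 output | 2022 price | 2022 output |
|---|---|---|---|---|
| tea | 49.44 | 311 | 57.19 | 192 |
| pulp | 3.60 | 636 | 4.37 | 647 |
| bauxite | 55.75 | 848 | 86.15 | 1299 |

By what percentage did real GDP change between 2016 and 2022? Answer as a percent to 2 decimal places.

Real GDP 2016 = Nominal GDP 2016 = 49.44·311 + 3.60·636 + 55.75·848 = 64941.44.
Real GDP 2022 (at 2016 prices) = 49.44·192 + 3.60·647 + 55.75·1299 = 84240.93.
Real growth = 84240.93/64941.44 − 1 = 0.2972.

29.72%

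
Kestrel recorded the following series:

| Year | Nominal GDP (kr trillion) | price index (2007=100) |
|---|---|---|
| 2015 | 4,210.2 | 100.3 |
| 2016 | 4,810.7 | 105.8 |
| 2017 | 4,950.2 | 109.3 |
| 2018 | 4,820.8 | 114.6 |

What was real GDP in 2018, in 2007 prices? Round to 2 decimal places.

kr 4,206.63 trillion

Real GDP 2018 = 4820.8 / 1.146 = 4206.63.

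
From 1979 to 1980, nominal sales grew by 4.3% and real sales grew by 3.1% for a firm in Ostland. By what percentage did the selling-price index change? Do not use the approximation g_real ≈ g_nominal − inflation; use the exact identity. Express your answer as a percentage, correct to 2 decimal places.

(1 + g_nom) = (1 + g_real)(1 + π), so π = 1.0430 / 1.0310 − 1 = 0.01164.

1.16%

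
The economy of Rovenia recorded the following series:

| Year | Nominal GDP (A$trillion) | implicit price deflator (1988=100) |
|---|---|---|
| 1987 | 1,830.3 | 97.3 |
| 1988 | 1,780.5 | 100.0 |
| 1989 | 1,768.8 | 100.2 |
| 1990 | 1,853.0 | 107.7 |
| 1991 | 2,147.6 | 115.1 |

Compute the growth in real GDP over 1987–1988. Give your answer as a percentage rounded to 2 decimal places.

Real GDP 1987 = 1830.3/0.973 = 1881.09.
Real GDP 1988 = 1780.5/1.000 = 1780.50.
Change = 1780.50/1881.09 − 1 = -0.0535.

-5.35%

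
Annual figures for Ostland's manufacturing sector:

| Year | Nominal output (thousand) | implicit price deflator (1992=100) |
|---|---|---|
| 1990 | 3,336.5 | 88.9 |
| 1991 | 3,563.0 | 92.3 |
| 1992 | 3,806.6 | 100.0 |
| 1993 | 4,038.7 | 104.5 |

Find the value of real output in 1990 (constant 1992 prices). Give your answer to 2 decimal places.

Real output 1990 = 3336.5 / 0.889 = 3753.09.

3,753.09 thousand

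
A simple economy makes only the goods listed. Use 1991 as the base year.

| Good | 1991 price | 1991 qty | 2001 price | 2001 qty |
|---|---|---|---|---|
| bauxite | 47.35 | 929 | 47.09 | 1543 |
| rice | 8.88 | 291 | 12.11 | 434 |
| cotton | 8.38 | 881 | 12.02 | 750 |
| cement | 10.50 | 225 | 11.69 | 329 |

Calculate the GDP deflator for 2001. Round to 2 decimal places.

104.76

Nominal GDP 2001 = 47.09·1543 + 12.11·434 + 12.02·750 + 11.69·329 = 90776.62.
Real GDP 2001 (at 1991 prices) = 47.35·1543 + 8.88·434 + 8.38·750 + 10.50·329 = 86654.47.
Deflator = Nominal/Real × 100 = 90776.62/86654.47 × 100 = 104.757.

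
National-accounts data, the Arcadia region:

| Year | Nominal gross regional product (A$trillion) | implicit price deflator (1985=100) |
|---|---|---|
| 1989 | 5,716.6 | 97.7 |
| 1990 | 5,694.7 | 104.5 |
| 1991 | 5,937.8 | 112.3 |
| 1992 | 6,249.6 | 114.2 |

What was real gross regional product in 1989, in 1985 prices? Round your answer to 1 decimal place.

Real gross regional product 1989 = 5716.6 / 0.977 = 5851.18.

A$5,851.2 trillion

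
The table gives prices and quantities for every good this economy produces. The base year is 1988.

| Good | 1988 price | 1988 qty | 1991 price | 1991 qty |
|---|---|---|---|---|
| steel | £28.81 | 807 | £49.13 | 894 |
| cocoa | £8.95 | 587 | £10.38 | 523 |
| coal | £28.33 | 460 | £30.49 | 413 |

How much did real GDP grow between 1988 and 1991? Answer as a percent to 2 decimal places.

1.45%

Real GDP 1988 = Nominal GDP 1988 = 28.81·807 + 8.95·587 + 28.33·460 = 41535.12.
Real GDP 1991 (at 1988 prices) = 28.81·894 + 8.95·523 + 28.33·413 = 42137.28.
Real growth = 42137.28/41535.12 − 1 = 0.0145.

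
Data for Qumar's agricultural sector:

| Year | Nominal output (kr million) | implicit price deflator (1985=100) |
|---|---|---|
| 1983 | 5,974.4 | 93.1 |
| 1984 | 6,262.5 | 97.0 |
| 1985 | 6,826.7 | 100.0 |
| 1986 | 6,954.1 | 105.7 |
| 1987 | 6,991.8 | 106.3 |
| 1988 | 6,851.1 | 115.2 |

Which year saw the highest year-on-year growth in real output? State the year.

1984: real = 6262.5/0.970 = 6456.19; growth vs 1983 (6417.19) = 0.61%.
1985: real = 6826.7/1.000 = 6826.70; growth vs 1984 (6456.19) = 5.74%.
1986: real = 6954.1/1.057 = 6579.09; growth vs 1985 (6826.70) = -3.63%.
1987: real = 6991.8/1.063 = 6577.42; growth vs 1986 (6579.09) = -0.03%.
1988: real = 6851.1/1.152 = 5947.14; growth vs 1987 (6577.42) = -9.58%.

1985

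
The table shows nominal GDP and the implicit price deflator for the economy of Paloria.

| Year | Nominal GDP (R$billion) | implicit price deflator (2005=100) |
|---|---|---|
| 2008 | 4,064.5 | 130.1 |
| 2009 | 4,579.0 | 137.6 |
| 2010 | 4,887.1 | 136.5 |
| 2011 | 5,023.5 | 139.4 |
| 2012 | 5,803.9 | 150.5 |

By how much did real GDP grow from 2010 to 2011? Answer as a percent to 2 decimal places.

Real GDP 2010 = 4887.1/1.365 = 3580.29.
Real GDP 2011 = 5023.5/1.394 = 3603.66.
Change = 3603.66/3580.29 − 1 = 0.0065.

0.65%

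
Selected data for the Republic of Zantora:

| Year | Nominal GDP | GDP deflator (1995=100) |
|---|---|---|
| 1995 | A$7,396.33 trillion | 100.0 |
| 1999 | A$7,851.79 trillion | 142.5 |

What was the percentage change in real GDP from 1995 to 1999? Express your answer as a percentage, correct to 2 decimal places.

-25.50%

Real GDP 1995 = 7396.33 / 1.000 = 7396.33.
Real GDP 1999 = 7851.79 / 1.425 = 5510.03.
Real growth = 5510.03 / 7396.33 − 1 = -0.2550.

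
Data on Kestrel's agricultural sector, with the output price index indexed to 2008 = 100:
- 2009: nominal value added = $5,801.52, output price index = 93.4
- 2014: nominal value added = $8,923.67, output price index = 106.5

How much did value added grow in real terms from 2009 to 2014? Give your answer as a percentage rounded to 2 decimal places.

Deflate each year: 2009 → 5801.52/0.934 = 6211.48; 2014 → 8923.67/1.065 = 8379.03.
So real value added changed by 8379.03/6211.48 − 1 = 0.3490, i.e. 34.90%.

34.90%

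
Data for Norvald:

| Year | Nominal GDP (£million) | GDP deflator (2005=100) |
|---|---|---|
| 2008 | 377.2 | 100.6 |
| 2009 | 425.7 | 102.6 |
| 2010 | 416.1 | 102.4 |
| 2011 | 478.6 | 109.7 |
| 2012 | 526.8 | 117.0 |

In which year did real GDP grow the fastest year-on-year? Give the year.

2009

2009: real = 425.7/1.026 = 414.91; growth vs 2008 (374.95) = 10.66%.
2010: real = 416.1/1.024 = 406.35; growth vs 2009 (414.91) = -2.06%.
2011: real = 478.6/1.097 = 436.28; growth vs 2010 (406.35) = 7.37%.
2012: real = 526.8/1.170 = 450.26; growth vs 2011 (436.28) = 3.20%.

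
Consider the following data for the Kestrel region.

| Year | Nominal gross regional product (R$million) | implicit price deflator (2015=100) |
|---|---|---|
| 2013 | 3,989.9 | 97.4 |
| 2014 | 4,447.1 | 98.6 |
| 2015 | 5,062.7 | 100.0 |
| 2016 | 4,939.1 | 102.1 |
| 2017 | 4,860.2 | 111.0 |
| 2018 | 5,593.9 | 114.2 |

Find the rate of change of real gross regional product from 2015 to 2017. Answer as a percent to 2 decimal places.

-13.51%

Real gross regional product 2015 = 5062.7/1.000 = 5062.70.
Real gross regional product 2017 = 4860.2/1.110 = 4378.56.
Change = 4378.56/5062.70 − 1 = -0.1351.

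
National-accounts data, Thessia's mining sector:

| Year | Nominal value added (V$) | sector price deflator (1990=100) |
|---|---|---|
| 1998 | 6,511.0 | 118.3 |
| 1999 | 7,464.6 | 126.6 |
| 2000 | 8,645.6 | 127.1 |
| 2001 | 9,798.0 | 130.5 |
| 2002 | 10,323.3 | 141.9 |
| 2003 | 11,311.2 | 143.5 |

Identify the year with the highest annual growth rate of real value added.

1999: real = 7464.6/1.266 = 5896.21; growth vs 1998 (5503.80) = 7.13%.
2000: real = 8645.6/1.271 = 6802.20; growth vs 1999 (5896.21) = 15.37%.
2001: real = 9798.0/1.305 = 7508.05; growth vs 2000 (6802.20) = 10.38%.
2002: real = 10323.3/1.419 = 7275.05; growth vs 2001 (7508.05) = -3.10%.
2003: real = 11311.2/1.435 = 7882.37; growth vs 2002 (7275.05) = 8.35%.

2000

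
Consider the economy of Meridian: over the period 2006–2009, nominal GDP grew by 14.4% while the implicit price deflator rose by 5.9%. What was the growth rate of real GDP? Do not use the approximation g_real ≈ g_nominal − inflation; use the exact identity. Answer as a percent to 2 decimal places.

(1 + g_nom) = (1 + g_real)(1 + π), so g_real = 1.1440 / 1.0590 − 1 = 0.08026.

8.03%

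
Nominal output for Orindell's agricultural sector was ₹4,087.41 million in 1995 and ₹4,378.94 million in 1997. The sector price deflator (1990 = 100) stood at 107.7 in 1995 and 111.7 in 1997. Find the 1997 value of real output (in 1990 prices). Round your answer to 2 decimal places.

Real output = Nominal / (sector price deflator/100) = 4378.94 / 1.117 = 3920.27.

₹3,920.27 million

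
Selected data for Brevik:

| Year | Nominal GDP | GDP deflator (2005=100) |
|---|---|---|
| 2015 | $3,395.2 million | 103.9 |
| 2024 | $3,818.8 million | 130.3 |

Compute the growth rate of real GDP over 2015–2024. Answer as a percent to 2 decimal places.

-10.31%

Real GDP 2015 = 3395.2 / 1.039 = 3267.76.
Real GDP 2024 = 3818.8 / 1.303 = 2930.78.
Real growth = 2930.78 / 3267.76 − 1 = -0.1031.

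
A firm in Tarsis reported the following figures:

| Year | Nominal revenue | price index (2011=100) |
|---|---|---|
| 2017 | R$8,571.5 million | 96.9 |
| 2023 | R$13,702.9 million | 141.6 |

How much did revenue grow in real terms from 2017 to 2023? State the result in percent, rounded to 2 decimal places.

Real revenue 2017 = 8571.5 / 0.969 = 8845.72.
Real revenue 2023 = 13702.9 / 1.416 = 9677.19.
Real growth = 9677.19 / 8845.72 − 1 = 0.0940.

9.40%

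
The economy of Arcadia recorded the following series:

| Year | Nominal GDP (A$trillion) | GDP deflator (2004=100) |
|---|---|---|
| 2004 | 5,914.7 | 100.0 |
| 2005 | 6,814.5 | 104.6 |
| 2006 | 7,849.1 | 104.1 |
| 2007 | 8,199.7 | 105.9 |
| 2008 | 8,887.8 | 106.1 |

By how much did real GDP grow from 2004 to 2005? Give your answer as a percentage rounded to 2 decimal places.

10.15%

Real GDP 2004 = 5914.7/1.000 = 5914.70.
Real GDP 2005 = 6814.5/1.046 = 6514.82.
Change = 6514.82/5914.70 − 1 = 0.1015.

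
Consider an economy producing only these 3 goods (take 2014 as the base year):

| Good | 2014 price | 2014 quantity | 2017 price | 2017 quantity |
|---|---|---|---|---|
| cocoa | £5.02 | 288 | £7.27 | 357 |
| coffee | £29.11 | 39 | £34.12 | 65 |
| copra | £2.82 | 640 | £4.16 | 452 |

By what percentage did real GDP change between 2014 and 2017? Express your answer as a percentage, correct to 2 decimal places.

13.07%

Real GDP 2014 = Nominal GDP 2014 = 5.02·288 + 29.11·39 + 2.82·640 = 4385.85.
Real GDP 2017 (at 2014 prices) = 5.02·357 + 29.11·65 + 2.82·452 = 4958.93.
Real growth = 4958.93/4385.85 − 1 = 0.1307.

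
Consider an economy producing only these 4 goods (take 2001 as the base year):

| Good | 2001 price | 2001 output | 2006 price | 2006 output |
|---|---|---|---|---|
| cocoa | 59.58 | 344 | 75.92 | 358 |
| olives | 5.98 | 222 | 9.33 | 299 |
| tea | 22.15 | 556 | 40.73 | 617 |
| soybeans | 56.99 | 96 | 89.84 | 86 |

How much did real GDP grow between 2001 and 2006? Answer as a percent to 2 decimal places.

Real GDP 2001 = Nominal GDP 2001 = 59.58·344 + 5.98·222 + 22.15·556 + 56.99·96 = 39609.52.
Real GDP 2006 (at 2001 prices) = 59.58·358 + 5.98·299 + 22.15·617 + 56.99·86 = 41685.35.
Real growth = 41685.35/39609.52 − 1 = 0.0524.

5.24%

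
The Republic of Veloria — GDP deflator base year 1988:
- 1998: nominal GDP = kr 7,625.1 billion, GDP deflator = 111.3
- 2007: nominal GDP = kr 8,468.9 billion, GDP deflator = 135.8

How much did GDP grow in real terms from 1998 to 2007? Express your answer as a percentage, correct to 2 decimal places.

Real GDP 1998 = 7625.1 / 1.113 = 6850.94.
Real GDP 2007 = 8468.9 / 1.358 = 6236.30.
Real growth = 6236.30 / 6850.94 − 1 = -0.0897.

-8.97%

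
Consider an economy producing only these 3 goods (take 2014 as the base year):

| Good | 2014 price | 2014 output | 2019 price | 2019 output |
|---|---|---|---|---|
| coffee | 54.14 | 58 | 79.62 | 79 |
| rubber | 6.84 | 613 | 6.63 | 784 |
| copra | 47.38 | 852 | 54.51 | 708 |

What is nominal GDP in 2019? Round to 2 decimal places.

Nominal GDP 2019 = Σ (p_2019 × q_2019) = 79.62·79 + 6.63·784 + 54.51·708 = 50080.98.

50080.98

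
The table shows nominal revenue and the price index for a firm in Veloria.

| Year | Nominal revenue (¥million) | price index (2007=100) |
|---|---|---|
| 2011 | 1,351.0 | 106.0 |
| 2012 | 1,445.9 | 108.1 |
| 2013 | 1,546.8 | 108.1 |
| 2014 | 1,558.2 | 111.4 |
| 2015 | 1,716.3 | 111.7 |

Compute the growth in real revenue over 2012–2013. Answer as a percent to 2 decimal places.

Real revenue 2012 = 1445.9/1.081 = 1337.56.
Real revenue 2013 = 1546.8/1.081 = 1430.90.
Change = 1430.90/1337.56 − 1 = 0.0698.

6.98%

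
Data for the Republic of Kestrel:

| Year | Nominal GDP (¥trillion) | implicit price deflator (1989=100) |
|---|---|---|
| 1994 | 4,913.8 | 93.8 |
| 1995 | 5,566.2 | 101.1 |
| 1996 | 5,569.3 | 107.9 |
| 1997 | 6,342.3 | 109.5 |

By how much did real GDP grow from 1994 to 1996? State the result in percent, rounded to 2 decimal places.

-1.47%

Real GDP 1994 = 4913.8/0.938 = 5238.59.
Real GDP 1996 = 5569.3/1.079 = 5161.54.
Change = 5161.54/5238.59 − 1 = -0.0147.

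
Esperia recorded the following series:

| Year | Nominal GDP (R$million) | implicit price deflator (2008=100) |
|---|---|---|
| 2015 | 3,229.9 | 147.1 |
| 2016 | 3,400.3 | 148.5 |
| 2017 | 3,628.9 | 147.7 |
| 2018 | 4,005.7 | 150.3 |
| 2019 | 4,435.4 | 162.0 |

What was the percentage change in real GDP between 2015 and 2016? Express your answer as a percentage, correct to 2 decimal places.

Real GDP 2015 = 3229.9/1.471 = 2195.72.
Real GDP 2016 = 3400.3/1.485 = 2289.76.
Change = 2289.76/2195.72 − 1 = 0.0428.

4.28%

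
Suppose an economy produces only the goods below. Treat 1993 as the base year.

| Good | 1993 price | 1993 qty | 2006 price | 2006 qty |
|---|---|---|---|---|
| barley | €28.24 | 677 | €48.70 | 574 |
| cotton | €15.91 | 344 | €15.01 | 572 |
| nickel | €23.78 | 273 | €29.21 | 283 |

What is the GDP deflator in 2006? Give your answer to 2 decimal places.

139.84

Nominal GDP 2006 = 48.70·574 + 15.01·572 + 29.21·283 = 44805.95.
Real GDP 2006 (at 1993 prices) = 28.24·574 + 15.91·572 + 23.78·283 = 32040.02.
Deflator = Nominal/Real × 100 = 44805.95/32040.02 × 100 = 139.844.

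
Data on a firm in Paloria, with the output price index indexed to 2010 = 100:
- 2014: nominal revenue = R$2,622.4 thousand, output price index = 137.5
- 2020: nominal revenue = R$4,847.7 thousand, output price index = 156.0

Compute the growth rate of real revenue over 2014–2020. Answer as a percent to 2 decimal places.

62.94%

Real revenue 2014 = 2622.4 / 1.375 = 1907.20.
Real revenue 2020 = 4847.7 / 1.560 = 3107.50.
Real growth = 3107.50 / 1907.20 − 1 = 0.6294.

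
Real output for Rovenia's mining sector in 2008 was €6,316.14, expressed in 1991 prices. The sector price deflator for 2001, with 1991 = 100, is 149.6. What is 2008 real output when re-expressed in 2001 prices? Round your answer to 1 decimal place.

Real output in 2001 prices = Real output in 1991 prices × (P_2001/P_1991) = 6316.14 × 1.496 = 9448.95.

€9,448.9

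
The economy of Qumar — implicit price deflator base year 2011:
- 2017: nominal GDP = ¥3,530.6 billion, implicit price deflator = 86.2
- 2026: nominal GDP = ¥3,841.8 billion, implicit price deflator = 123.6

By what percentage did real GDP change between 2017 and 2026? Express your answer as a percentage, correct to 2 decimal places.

Deflate each year: 2017 → 3530.6/0.862 = 4095.82; 2026 → 3841.8/1.236 = 3108.25.
So real GDP changed by 3108.25/4095.82 − 1 = -0.2411, i.e. -24.11%.

-24.11%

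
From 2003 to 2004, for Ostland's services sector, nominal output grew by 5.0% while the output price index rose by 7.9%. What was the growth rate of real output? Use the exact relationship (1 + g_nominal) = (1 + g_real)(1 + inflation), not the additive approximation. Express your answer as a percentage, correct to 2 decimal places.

(1 + g_nom) = (1 + g_real)(1 + π), so g_real = 1.0500 / 1.0790 − 1 = -0.02688.

-2.69%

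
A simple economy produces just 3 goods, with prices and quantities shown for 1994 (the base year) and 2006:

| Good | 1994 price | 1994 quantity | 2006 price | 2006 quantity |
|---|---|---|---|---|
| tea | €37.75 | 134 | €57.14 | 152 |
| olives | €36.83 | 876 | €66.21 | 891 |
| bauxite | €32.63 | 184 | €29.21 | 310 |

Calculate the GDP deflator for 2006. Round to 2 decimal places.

Nominal GDP 2006 = 57.14·152 + 66.21·891 + 29.21·310 = 76733.49.
Real GDP 2006 (at 1994 prices) = 37.75·152 + 36.83·891 + 32.63·310 = 48668.83.
Deflator = Nominal/Real × 100 = 76733.49/48668.83 × 100 = 157.665.

157.66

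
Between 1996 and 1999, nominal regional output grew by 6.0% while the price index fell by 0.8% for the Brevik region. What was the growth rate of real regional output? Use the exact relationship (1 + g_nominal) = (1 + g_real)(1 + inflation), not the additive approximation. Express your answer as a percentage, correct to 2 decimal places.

(1 + g_nom) = (1 + g_real)(1 + π), so g_real = 1.0600 / 0.9920 − 1 = 0.06855.

6.85%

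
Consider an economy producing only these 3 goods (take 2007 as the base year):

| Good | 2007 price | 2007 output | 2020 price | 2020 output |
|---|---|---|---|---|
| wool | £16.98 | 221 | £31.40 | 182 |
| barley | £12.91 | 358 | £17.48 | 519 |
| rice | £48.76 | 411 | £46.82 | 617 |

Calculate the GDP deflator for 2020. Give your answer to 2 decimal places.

Nominal GDP 2020 = 31.40·182 + 17.48·519 + 46.82·617 = 43674.86.
Real GDP 2020 (at 2007 prices) = 16.98·182 + 12.91·519 + 48.76·617 = 39875.57.
Deflator = Nominal/Real × 100 = 43674.86/39875.57 × 100 = 109.528.

109.53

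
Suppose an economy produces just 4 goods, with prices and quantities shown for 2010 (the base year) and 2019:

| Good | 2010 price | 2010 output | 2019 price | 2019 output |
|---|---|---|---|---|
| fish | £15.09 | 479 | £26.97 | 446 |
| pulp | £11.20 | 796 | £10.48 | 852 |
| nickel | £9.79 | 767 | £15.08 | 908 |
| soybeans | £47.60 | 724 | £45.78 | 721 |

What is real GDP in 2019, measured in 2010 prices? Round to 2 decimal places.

£59481.46

Real GDP 2019 = Σ (p_2010 × q_2019) = 15.09·446 + 11.20·852 + 9.79·908 + 47.60·721 = 59481.46.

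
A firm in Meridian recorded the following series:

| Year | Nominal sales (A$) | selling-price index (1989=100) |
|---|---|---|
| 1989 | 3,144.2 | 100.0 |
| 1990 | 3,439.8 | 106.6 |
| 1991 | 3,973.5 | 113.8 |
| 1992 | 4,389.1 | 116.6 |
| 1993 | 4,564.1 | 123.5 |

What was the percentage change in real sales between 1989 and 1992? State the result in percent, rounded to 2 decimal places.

Real sales 1989 = 3144.2/1.000 = 3144.20.
Real sales 1992 = 4389.1/1.166 = 3764.24.
Change = 3764.24/3144.20 − 1 = 0.1972.

19.72%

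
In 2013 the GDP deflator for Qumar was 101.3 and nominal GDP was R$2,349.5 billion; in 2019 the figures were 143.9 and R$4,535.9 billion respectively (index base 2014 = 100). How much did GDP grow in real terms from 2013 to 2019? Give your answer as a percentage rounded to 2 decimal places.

Deflate each year: 2013 → 2349.5/1.013 = 2319.35; 2019 → 4535.9/1.439 = 3152.12.
So real GDP changed by 3152.12/2319.35 − 1 = 0.3591, i.e. 35.91%.

35.91%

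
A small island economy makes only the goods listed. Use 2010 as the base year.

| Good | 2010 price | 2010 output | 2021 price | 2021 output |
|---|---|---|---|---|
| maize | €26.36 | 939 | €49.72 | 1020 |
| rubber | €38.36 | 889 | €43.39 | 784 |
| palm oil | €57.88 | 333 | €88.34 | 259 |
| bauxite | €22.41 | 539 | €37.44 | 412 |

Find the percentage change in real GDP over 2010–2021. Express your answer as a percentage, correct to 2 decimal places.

-10.00%

Real GDP 2010 = Nominal GDP 2010 = 26.36·939 + 38.36·889 + 57.88·333 + 22.41·539 = 90207.11.
Real GDP 2021 (at 2010 prices) = 26.36·1020 + 38.36·784 + 57.88·259 + 22.41·412 = 81185.28.
Real growth = 81185.28/90207.11 − 1 = -0.1000.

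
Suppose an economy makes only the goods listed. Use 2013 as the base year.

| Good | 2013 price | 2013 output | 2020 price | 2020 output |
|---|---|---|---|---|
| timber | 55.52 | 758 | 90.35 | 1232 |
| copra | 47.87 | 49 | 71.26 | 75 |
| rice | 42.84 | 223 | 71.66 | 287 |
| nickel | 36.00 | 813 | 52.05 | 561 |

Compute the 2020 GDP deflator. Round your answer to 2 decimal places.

Nominal GDP 2020 = 90.35·1232 + 71.26·75 + 71.66·287 + 52.05·561 = 166422.17.
Real GDP 2020 (at 2013 prices) = 55.52·1232 + 47.87·75 + 42.84·287 + 36.00·561 = 104481.97.
Deflator = Nominal/Real × 100 = 166422.17/104481.97 × 100 = 159.283.

159.28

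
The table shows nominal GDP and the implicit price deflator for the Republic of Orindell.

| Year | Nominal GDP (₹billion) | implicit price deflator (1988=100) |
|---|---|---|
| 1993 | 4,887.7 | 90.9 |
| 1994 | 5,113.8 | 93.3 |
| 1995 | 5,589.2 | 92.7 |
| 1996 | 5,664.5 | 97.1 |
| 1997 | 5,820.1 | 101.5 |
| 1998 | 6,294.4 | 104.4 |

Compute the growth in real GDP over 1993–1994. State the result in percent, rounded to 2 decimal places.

Real GDP 1993 = 4887.7/0.909 = 5377.01.
Real GDP 1994 = 5113.8/0.933 = 5481.03.
Change = 5481.03/5377.01 − 1 = 0.0193.

1.93%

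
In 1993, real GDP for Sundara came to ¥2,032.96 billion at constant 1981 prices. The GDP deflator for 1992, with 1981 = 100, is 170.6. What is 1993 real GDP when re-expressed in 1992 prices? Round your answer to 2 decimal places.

Real GDP in 1992 prices = Real GDP in 1981 prices × (P_1992/P_1981) = 2032.96 × 1.706 = 3468.23.

¥3,468.23 billion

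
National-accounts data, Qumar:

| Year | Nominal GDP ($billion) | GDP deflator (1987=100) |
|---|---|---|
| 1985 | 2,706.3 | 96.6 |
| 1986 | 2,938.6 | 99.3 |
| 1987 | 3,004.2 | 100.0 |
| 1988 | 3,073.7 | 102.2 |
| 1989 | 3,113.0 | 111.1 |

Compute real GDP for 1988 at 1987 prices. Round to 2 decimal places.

$3,007.53 billion

Real GDP 1988 = 3073.7 / 1.022 = 3007.53.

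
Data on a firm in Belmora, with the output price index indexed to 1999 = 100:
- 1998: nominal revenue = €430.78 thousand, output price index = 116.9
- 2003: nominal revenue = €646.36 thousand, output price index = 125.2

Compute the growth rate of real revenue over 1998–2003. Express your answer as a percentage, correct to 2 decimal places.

40.10%

Real revenue 1998 = 430.78 / 1.169 = 368.50.
Real revenue 2003 = 646.36 / 1.252 = 516.26.
Real growth = 516.26 / 368.50 − 1 = 0.4010.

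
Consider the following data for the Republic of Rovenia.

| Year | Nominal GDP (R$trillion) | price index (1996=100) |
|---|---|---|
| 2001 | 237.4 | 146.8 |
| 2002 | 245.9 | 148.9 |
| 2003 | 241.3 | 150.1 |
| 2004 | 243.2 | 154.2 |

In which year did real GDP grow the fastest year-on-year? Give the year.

2002

2002: real = 245.9/1.489 = 165.14; growth vs 2001 (161.72) = 2.11%.
2003: real = 241.3/1.501 = 160.76; growth vs 2002 (165.14) = -2.65%.
2004: real = 243.2/1.542 = 157.72; growth vs 2003 (160.76) = -1.89%.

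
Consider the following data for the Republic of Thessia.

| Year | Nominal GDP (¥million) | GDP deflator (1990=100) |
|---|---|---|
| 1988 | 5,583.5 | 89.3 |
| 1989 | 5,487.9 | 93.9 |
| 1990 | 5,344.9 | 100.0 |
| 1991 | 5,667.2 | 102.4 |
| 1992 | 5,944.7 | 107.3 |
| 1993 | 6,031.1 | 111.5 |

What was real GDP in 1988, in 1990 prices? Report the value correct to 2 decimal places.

Real GDP 1988 = 5583.5 / 0.893 = 6252.52.

¥6,252.52 million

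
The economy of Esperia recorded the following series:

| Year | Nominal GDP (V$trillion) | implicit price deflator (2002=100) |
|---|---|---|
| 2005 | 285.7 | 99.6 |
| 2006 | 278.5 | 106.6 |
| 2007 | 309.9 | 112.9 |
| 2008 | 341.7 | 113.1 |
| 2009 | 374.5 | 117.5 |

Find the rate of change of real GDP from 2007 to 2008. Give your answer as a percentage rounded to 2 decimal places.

10.07%

Real GDP 2007 = 309.9/1.129 = 274.49.
Real GDP 2008 = 341.7/1.131 = 302.12.
Change = 302.12/274.49 − 1 = 0.1007.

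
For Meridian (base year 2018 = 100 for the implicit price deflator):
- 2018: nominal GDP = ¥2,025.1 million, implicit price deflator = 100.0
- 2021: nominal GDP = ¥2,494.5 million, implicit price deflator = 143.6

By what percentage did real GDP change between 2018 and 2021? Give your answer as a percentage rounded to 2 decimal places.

-14.22%

Real GDP 2018 = 2025.1 / 1.000 = 2025.10.
Real GDP 2021 = 2494.5 / 1.436 = 1737.12.
Real growth = 1737.12 / 2025.10 − 1 = -0.1422.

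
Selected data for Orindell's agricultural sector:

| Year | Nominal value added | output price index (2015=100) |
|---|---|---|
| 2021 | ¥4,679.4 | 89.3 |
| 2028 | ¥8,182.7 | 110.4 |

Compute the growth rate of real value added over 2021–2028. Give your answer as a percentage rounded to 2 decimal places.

41.45%

Real value added 2021 = 4679.4 / 0.893 = 5240.09.
Real value added 2028 = 8182.7 / 1.104 = 7411.87.
Real growth = 7411.87 / 5240.09 − 1 = 0.4145.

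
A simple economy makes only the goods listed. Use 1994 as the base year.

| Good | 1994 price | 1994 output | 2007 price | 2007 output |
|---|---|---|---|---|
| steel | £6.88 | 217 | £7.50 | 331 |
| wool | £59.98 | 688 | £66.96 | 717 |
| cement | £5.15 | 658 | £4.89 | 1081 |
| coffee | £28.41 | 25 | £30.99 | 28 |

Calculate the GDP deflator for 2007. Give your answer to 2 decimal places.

109.68

Nominal GDP 2007 = 7.50·331 + 66.96·717 + 4.89·1081 + 30.99·28 = 56646.63.
Real GDP 2007 (at 1994 prices) = 6.88·331 + 59.98·717 + 5.15·1081 + 28.41·28 = 51645.57.
Deflator = Nominal/Real × 100 = 56646.63/51645.57 × 100 = 109.683.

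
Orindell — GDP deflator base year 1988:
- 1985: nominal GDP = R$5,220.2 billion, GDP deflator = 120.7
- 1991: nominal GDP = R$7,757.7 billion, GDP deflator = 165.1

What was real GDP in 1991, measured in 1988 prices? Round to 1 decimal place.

Real GDP = Nominal / (GDP deflator/100) = 7757.7 / 1.651 = 4698.79.

R$4,698.8 billion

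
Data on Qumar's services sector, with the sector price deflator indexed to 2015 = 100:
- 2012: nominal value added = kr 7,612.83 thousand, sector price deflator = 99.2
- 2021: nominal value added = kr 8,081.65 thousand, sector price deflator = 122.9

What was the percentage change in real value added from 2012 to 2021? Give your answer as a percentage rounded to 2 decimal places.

Real value added 2012 = 7612.83 / 0.992 = 7674.22.
Real value added 2021 = 8081.65 / 1.229 = 6575.79.
Real growth = 6575.79 / 7674.22 − 1 = -0.1431.

-14.31%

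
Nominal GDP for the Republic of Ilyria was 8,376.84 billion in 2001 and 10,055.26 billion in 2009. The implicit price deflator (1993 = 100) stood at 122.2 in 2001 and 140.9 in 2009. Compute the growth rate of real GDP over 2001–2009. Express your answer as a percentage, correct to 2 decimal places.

4.11%

Deflate each year: 2001 → 8376.84/1.222 = 6855.02; 2009 → 10055.26/1.409 = 7136.45.
So real GDP changed by 7136.45/6855.02 − 1 = 0.0411, i.e. 4.11%.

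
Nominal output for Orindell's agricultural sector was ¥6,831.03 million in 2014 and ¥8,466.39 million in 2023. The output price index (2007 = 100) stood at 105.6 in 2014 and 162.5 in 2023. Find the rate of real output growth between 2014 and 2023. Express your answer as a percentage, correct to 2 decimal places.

Deflate each year: 2014 → 6831.03/1.056 = 6468.78; 2023 → 8466.39/1.625 = 5210.09.
So real output changed by 5210.09/6468.78 − 1 = -0.1946, i.e. -19.46%.

-19.46%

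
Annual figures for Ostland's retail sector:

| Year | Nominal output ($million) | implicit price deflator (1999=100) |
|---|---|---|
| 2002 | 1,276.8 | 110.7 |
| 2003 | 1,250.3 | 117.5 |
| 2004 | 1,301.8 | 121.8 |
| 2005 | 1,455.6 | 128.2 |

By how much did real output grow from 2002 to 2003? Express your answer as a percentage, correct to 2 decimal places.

Real output 2002 = 1276.8/1.107 = 1153.39.
Real output 2003 = 1250.3/1.175 = 1064.09.
Change = 1064.09/1153.39 − 1 = -0.0774.

-7.74%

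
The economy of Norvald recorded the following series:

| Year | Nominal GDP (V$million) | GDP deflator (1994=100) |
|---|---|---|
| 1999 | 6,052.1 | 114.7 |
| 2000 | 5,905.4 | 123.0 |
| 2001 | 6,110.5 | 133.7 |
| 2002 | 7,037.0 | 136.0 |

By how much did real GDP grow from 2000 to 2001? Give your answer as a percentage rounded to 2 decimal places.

-4.81%

Real GDP 2000 = 5905.4/1.230 = 4801.14.
Real GDP 2001 = 6110.5/1.337 = 4570.31.
Change = 4570.31/4801.14 − 1 = -0.0481.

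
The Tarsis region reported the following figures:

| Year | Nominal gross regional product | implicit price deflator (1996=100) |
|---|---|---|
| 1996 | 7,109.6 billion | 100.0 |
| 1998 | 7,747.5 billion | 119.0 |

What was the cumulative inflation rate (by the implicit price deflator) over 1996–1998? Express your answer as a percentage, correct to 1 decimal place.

Price-level change = 119.0 / 100.0 − 1 = 0.1900.

19.0%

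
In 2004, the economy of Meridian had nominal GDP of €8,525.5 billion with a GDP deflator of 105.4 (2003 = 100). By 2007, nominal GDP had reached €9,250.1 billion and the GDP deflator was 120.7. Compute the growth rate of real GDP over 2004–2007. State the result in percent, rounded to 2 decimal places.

Real GDP 2004 = 8525.5 / 1.054 = 8088.71.
Real GDP 2007 = 9250.1 / 1.207 = 7663.71.
Real growth = 7663.71 / 8088.71 − 1 = -0.0525.

-5.25%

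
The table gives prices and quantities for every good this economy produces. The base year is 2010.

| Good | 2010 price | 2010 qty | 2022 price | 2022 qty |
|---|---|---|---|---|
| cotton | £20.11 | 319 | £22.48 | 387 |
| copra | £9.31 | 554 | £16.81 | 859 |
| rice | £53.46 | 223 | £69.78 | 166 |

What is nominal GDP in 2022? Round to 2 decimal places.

£34723.03

Nominal GDP 2022 = Σ (p_2022 × q_2022) = 22.48·387 + 16.81·859 + 69.78·166 = 34723.03.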